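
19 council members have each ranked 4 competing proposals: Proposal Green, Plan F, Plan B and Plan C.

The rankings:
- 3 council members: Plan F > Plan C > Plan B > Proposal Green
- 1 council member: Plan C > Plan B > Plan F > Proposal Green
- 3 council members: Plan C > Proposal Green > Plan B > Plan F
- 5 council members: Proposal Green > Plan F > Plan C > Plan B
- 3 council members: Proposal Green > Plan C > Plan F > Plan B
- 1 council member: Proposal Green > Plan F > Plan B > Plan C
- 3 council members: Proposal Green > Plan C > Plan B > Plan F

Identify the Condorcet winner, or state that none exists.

Check each pair by majority over 19 ballots:
Proposal Green vs Plan F: Proposal Green wins 15–4.
Proposal Green–Plan B: Proposal Green 15–4.
Proposal Green vs Plan C: Proposal Green wins 12–7.
Plan F–Plan B: Plan F 12–7.
Plan F–Plan C: Plan C 10–9.
Plan B–Plan C: Plan C 18–1.
Only Proposal Green has no losses; Proposal Green is the Condorcet winner.

Proposal Green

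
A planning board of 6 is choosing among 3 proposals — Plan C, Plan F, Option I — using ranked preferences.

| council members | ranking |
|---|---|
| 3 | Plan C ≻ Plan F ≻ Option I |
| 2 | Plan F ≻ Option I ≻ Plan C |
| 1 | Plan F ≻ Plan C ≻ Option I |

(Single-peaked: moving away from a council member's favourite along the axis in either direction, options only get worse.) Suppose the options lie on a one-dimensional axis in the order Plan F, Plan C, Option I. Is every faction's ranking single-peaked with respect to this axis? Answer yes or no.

no

Axis positions: Plan F=1, Plan C=2, Option I=3.
Faction 1 (peak Plan C at position 2): ranking walks positions 2-1-3, expanding outward from the peak — single-peaked.
Faction 2: ranking walks positions 1-3-2; Option I is ranked above Plan C even though Plan C lies between Option I and the peak Plan F on the axis — preferences dip and rise again. Not single-peaked.
Faction 3 (peak Plan F at position 1): ranking walks positions 1-2-3, expanding outward from the peak — single-peaked.
Faction 2 violates single-peakedness, so the profile is not single-peaked on this axis.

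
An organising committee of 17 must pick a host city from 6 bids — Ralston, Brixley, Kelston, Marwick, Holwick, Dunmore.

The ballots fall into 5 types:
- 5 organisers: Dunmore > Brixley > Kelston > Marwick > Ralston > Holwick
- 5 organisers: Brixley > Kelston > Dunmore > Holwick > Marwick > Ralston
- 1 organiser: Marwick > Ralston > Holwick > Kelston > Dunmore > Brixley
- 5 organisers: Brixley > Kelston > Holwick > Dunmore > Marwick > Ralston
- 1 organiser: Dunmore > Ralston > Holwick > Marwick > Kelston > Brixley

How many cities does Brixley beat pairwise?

Brixley against each rival (17 organisers):
Brixley vs Ralston: Brixley is ranked higher on 5+5+5 = 15 ballots, Ralston on 2. Brixley wins 15–2.
Brixley vs Kelston: Brixley preferred on 5+5+5 = 15 ballots; Brixley wins 15–2.
Brixley vs Marwick: Brixley preferred on 5+5+5 = 15 ballots; Brixley wins 15–2.
Brixley vs Holwick: Brixley wins 15–2.
Brixley–Dunmore: Brixley 10–7.
Brixley beats Ralston, Kelston, Marwick, Holwick, Dunmore — 5 pairwise wins.

5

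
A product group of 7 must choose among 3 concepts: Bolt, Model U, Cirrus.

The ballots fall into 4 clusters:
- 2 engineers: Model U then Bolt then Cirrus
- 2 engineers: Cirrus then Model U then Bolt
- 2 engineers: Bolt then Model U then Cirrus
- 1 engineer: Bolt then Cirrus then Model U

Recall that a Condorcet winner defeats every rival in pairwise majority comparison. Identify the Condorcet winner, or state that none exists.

Model U

Head-to-head results (7 engineers):
Bolt–Model U: Model U 4–3.
Bolt vs Cirrus: Bolt preferred on 2+2+1 = 5 ballots; Bolt wins 5–2.
Model U vs Cirrus: Model U is ranked higher on 2+2 = 4 ballots, Cirrus on 3. Model U wins 4–3.
Only Model U has no losses; Model U is the Condorcet winner.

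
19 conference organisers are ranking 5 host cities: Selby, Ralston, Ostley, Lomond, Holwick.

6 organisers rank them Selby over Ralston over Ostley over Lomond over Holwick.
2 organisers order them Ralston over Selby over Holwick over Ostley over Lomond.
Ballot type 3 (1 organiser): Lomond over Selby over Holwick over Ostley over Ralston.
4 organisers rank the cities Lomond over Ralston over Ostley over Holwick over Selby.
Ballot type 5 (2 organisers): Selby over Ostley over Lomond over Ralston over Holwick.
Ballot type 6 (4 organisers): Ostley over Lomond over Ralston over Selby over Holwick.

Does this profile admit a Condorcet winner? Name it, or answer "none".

none

Check each pair by majority over 19 ballots:
Selby vs Ralston: Ralston wins 10–9.
Selby vs Ostley: Selby, 11–8.
Selby vs Lomond: Selby, 10–9.
Selby vs Holwick: Selby, 15–4.
Ralston vs Ostley: Ralston wins 12–7.
Ralston vs Lomond: Lomond wins 11–8.
Ralston vs Holwick: Ralston, 18–1.
Ostley–Lomond: Ostley 14–5.
Ostley–Holwick: Ostley 16–3.
Lomond vs Holwick: Lomond wins 17–2.
Each city drops at least one matchup (Selby loses to Ralston; Ralston loses to Lomond; Ostley loses to Selby; Lomond loses to Selby; Holwick loses to Selby); the cycle Selby beats Lomond beats Ralston beats Selby rules out a Condorcet winner.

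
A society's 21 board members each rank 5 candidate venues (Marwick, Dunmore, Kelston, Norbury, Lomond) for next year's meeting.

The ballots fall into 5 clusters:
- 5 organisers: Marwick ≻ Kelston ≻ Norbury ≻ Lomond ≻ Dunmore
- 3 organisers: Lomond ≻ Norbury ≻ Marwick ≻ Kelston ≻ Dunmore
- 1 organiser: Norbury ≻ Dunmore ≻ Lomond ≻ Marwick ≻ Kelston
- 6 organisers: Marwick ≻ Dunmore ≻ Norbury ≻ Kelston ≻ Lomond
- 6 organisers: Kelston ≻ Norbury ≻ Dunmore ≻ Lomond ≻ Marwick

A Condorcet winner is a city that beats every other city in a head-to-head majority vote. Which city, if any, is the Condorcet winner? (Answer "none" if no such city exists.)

Check each pair by majority over 21 ballots:
Marwick vs Dunmore: Marwick wins 14–7.
Marwick vs Kelston: Marwick, 15–6.
Marwick–Norbury: Marwick 11–10.
Marwick vs Lomond: Marwick wins 11–10.
Dunmore–Kelston: Kelston 14–7.
Dunmore–Norbury: Norbury 15–6.
Dunmore vs Lomond: Dunmore, 13–8.
Kelston vs Norbury: Kelston wins 11–10.
Kelston vs Lomond: Kelston wins 17–4.
Norbury–Lomond: Norbury 18–3.
Marwick beats each of Dunmore, Kelston, Norbury, Lomond — Marwick is the Condorcet winner.

Marwick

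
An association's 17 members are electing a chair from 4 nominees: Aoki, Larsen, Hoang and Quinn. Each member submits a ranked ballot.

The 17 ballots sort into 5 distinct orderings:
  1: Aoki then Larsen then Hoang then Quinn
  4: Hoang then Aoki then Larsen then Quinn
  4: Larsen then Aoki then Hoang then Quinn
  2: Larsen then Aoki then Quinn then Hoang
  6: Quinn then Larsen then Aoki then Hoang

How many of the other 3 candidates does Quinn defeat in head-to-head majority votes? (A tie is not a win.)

0

Quinn against each rival (17 voters):
Quinn vs Aoki: Quinn preferred on 6 ballots; Aoki wins 11–6.
Quinn vs Larsen: 6 for Quinn, 11 for Larsen — Larsen by 11–6.
Quinn–Hoang: Hoang 9–8.
Quinn beats no one; loses to Aoki, Larsen, Hoang — 0 pairwise wins.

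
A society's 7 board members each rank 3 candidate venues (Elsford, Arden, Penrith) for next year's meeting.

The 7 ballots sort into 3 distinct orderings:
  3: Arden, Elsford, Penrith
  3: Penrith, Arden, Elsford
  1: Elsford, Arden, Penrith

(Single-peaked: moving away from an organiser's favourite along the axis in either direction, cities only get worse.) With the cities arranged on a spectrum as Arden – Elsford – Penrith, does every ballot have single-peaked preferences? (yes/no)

Axis positions: Arden=1, Elsford=2, Penrith=3.
Ballot type 1 (peak Arden at position 1): ranking walks positions 1-2-3, expanding outward from the peak — single-peaked.
Ballot type 2: ranking walks positions 3-1-2; Arden is ranked above Elsford even though Elsford lies between Arden and the peak Penrith on the axis — preferences dip and rise again. Not single-peaked.
Ballot type 3 (peak Elsford at position 2): ranking walks positions 2-1-3, expanding outward from the peak — single-peaked.
Ballot type 2 violates single-peakedness, so the profile is not single-peaked on this axis.

no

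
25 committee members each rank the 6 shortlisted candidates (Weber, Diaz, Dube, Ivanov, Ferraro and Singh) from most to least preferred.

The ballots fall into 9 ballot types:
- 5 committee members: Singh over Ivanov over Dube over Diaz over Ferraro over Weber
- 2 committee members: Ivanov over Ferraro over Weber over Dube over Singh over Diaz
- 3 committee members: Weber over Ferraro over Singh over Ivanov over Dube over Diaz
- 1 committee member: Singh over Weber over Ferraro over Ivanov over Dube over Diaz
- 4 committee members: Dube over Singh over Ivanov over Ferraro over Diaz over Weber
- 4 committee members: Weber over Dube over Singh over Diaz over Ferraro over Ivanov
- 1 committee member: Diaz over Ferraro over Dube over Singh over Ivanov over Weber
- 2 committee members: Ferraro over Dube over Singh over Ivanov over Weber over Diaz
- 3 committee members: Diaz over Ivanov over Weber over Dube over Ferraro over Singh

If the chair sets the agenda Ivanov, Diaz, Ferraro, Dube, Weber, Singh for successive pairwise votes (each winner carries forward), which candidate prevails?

Singh

Round 1: Ivanov vs Diaz — 17–8, Ivanov advances.
Round 2: Ivanov vs Ferraro — 14–11, Ivanov advances.
Round 3: Ivanov vs Dube — 14–11, Ivanov advances.
Round 4: Ivanov vs Weber — 17–8, Ivanov advances.
Round 5: Ivanov vs Singh — 5–20, Singh advances.
Singh survives the agenda.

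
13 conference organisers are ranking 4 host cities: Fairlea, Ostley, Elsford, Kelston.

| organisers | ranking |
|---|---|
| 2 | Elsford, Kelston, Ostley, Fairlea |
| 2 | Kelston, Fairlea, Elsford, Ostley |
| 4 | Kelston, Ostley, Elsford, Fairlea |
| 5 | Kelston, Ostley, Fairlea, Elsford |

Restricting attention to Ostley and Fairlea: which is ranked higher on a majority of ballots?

Ballots ranking Ostley above Fairlea: 2 + 4 + 5 = 11.
Ballots ranking Fairlea above Ostley: 13 − 11 = 2.
Ostley wins the head-to-head 11–2.

Ostley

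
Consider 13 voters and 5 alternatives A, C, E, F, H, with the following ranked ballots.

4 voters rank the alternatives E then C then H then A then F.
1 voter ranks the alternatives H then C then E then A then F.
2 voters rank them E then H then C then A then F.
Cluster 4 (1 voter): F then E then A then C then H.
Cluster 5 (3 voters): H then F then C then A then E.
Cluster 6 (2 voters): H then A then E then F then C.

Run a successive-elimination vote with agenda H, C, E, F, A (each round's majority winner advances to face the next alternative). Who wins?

E

Round 1: H vs C — 8–5, H advances.
Round 2: H vs E — 6–7, E advances.
Round 3: E vs F — 9–4, E advances.
Round 4: E vs A — 8–5, E advances.
E survives the agenda.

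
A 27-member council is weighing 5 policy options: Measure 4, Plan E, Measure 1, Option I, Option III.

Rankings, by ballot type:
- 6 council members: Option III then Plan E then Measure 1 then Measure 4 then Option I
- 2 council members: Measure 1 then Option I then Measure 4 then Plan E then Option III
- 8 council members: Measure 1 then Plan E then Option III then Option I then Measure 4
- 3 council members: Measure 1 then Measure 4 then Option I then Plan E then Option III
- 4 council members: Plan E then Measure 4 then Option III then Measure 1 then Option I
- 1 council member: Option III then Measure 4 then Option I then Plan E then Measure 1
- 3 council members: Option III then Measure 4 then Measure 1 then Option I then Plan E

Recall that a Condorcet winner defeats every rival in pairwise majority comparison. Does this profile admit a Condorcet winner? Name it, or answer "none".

none

Check each pair by majority over 27 ballots:
Measure 4 vs Plan E: Plan E wins 18–9.
Measure 4–Measure 1: Measure 1 19–8.
Measure 4 vs Option I: Measure 4 wins 17–10.
Measure 4 vs Option III: Option III, 18–9.
Plan E vs Measure 1: Measure 1, 16–11.
Plan E vs Option I: Plan E wins 18–9.
Plan E–Option III: Plan E 17–10.
Measure 1 vs Option I: Measure 1 wins 26–1.
Measure 1–Option III: Option III 14–13.
Option I vs Option III: Option III, 22–5.
No option is unbeaten: Measure 4 loses to Plan E; Plan E loses to Measure 1; Measure 1 loses to Option III; Option I loses to Measure 4; Option III loses to Plan E. In particular Plan E → Option III → Measure 1 → Plan E is a majority cycle — no Condorcet winner exists.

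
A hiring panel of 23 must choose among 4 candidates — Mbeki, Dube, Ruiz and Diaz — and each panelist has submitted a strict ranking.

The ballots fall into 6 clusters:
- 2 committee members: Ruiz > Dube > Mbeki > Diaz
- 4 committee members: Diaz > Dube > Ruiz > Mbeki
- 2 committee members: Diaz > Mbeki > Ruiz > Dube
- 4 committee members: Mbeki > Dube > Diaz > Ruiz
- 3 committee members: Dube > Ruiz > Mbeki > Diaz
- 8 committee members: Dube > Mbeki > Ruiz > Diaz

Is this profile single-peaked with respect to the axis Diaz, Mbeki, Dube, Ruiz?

no

Axis positions: Diaz=1, Mbeki=2, Dube=3, Ruiz=4.
Cluster 1 (peak Ruiz at position 4): ranking walks positions 4-3-2-1, expanding outward from the peak — single-peaked.
Cluster 2: ranking walks positions 1-3-4-2; Dube is ranked above Mbeki even though Mbeki lies between Dube and the peak Diaz on the axis — preferences dip and rise again. Not single-peaked.
Cluster 3: ranking walks positions 1-2-4-3; Ruiz is ranked above Dube even though Dube lies between Ruiz and the peak Diaz on the axis — preferences dip and rise again. Not single-peaked.
Cluster 4 (peak Mbeki at position 2): ranking walks positions 2-3-1-4, expanding outward from the peak — single-peaked.
Cluster 5 (peak Dube at position 3): ranking walks positions 3-4-2-1, expanding outward from the peak — single-peaked.
Cluster 6 (peak Dube at position 3): ranking walks positions 3-2-4-1, expanding outward from the peak — single-peaked.
Cluster 2 violates single-peakedness, so the profile is not single-peaked on this axis.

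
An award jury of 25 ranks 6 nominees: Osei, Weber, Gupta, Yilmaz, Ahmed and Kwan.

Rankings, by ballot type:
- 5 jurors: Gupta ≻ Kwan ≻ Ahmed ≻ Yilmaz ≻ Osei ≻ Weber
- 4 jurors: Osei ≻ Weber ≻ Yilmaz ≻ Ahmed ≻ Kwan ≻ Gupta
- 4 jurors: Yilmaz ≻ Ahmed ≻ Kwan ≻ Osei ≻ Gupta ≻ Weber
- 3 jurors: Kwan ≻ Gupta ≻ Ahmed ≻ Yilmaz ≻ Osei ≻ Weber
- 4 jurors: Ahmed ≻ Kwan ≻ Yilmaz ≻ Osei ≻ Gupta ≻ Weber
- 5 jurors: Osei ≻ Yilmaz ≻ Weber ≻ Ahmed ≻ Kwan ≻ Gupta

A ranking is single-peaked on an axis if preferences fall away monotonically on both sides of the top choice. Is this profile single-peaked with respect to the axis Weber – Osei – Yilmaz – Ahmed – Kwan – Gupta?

yes

Axis positions: Weber=1, Osei=2, Yilmaz=3, Ahmed=4, Kwan=5, Gupta=6.
Ballot type 1 (peak Gupta at position 6): ranking walks positions 6-5-4-3-2-1, expanding outward from the peak — single-peaked.
Ballot type 2 (peak Osei at position 2): ranking walks positions 2-1-3-4-5-6, expanding outward from the peak — single-peaked.
Ballot type 3 (peak Yilmaz at position 3): ranking walks positions 3-4-5-2-6-1, expanding outward from the peak — single-peaked.
Ballot type 4 (peak Kwan at position 5): ranking walks positions 5-6-4-3-2-1, expanding outward from the peak — single-peaked.
Ballot type 5 (peak Ahmed at position 4): ranking walks positions 4-5-3-2-6-1, expanding outward from the peak — single-peaked.
Ballot type 6 (peak Osei at position 2): ranking walks positions 2-3-1-4-5-6, expanding outward from the peak — single-peaked.
Every ranking is single-peaked on this axis.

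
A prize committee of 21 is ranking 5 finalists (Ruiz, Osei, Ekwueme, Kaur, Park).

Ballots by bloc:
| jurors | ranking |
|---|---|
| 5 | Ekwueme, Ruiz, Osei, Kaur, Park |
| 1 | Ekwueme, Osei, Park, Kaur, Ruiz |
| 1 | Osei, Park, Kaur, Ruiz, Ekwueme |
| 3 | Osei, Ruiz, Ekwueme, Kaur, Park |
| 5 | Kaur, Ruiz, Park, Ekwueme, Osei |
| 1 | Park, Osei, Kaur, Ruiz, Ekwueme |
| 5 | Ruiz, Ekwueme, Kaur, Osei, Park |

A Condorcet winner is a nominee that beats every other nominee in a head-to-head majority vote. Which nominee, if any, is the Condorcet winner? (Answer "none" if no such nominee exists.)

Ruiz

Check each pair by majority over 21 ballots:
Ruiz vs Osei: Ruiz wins 15–6.
Ruiz vs Ekwueme: 15 to 6, Ruiz.
Ruiz vs Kaur: Ruiz preferred on 5+3+5 = 13 ballots; Ruiz wins 13–8.
Ruiz vs Park: Ruiz, 18–3.
Osei–Ekwueme: Ekwueme 16–5.
Osei–Kaur: Osei 11–10.
Osei vs Park: Osei is ranked higher on 5+1+1+3+5 = 15 ballots, Park on 6. Osei wins 15–6.
Ekwueme vs Kaur: 14 to 7, Ekwueme.
Ekwueme vs Park: Ekwueme preferred on 5+1+3+5 = 14 ballots; Ekwueme wins 14–7.
Kaur vs Park: Kaur wins 18–3.
Ruiz defeats every rival head-to-head and is the Condorcet winner.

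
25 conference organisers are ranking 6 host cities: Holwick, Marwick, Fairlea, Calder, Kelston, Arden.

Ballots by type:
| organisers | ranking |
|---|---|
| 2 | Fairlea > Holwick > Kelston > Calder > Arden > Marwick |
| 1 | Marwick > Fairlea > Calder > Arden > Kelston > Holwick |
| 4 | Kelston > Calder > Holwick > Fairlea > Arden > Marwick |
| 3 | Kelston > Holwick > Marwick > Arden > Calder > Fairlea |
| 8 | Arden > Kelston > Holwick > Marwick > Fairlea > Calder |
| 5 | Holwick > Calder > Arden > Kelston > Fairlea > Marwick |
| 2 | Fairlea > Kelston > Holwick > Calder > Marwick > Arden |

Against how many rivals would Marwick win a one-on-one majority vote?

Marwick against each rival (25 organisers):
Marwick vs Holwick: Holwick wins 24–1.
Marwick vs Fairlea: 12 to 13, Fairlea.
Marwick vs Calder: Marwick preferred on 1+3+8 = 12 ballots; Calder wins 13–12.
Marwick vs Kelston: Kelston, 24–1.
Marwick vs Arden: Arden wins 19–6.
Marwick beats no one; loses to Holwick, Fairlea, Calder, Kelston, Arden — 0 pairwise wins.

0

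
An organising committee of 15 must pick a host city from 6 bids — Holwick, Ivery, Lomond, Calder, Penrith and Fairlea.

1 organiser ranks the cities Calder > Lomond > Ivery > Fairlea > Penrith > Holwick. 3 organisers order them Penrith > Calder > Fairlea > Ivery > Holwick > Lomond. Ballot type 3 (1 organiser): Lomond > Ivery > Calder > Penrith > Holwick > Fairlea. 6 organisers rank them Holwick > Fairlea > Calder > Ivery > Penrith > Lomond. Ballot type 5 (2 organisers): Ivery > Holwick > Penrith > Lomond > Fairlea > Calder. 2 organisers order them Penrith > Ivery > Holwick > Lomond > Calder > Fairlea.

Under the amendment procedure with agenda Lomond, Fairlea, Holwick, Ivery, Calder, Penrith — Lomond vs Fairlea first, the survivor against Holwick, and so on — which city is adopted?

Calder

Round 1: Lomond vs Fairlea — 6–9, Fairlea advances.
Round 2: Fairlea vs Holwick — 4–11, Holwick advances.
Round 3: Holwick vs Ivery — 6–9, Ivery advances.
Round 4: Ivery vs Calder — 5–10, Calder advances.
Round 5: Calder vs Penrith — 8–7, Calder advances.
The agenda winner is Calder.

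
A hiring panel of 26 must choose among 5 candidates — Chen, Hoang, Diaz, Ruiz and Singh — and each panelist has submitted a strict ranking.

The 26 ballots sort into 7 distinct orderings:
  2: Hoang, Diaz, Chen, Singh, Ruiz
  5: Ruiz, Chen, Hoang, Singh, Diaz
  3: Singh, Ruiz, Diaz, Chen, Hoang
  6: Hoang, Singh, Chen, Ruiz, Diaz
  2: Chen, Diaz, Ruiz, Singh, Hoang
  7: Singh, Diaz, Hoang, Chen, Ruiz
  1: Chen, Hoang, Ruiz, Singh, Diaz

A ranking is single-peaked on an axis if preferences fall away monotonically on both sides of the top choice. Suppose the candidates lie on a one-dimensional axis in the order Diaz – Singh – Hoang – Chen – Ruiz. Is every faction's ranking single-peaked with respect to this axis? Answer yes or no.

Axis positions: Diaz=1, Singh=2, Hoang=3, Chen=4, Ruiz=5.
Faction 1: ranking walks positions 3-1-4-2-5; Diaz is ranked above Singh even though Singh lies between Diaz and the peak Hoang on the axis — preferences dip and rise again. Not single-peaked.
Faction 2 (peak Ruiz at position 5): ranking walks positions 5-4-3-2-1, expanding outward from the peak — single-peaked.
Faction 3: ranking walks positions 2-5-1-4-3; Ruiz is ranked above Hoang even though Hoang lies between Ruiz and the peak Singh on the axis — preferences dip and rise again. Not single-peaked.
Faction 4 (peak Hoang at position 3): ranking walks positions 3-2-4-5-1, expanding outward from the peak — single-peaked.
Faction 5: ranking walks positions 4-1-5-2-3; Diaz is ranked above Hoang even though Hoang lies between Diaz and the peak Chen on the axis — preferences dip and rise again. Not single-peaked.
Faction 6 (peak Singh at position 2): ranking walks positions 2-1-3-4-5, expanding outward from the peak — single-peaked.
Faction 7 (peak Chen at position 4): ranking walks positions 4-3-5-2-1, expanding outward from the peak — single-peaked.
Faction 1 violates single-peakedness, so the profile is not single-peaked on this axis.

no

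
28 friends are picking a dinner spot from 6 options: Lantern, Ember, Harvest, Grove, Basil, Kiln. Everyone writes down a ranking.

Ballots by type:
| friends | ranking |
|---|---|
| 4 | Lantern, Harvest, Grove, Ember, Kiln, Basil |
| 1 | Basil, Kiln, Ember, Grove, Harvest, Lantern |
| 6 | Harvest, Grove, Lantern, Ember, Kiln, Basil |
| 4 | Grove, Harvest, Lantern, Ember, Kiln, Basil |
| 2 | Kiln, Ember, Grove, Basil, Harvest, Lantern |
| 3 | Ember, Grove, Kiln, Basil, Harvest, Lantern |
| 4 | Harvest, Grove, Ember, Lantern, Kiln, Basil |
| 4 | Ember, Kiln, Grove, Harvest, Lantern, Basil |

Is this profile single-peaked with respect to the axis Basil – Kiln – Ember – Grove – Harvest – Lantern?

yes

Axis positions: Basil=1, Kiln=2, Ember=3, Grove=4, Harvest=5, Lantern=6.
Type 1 (peak Lantern at position 6): ranking walks positions 6-5-4-3-2-1, expanding outward from the peak — single-peaked.
Type 2 (peak Basil at position 1): ranking walks positions 1-2-3-4-5-6, expanding outward from the peak — single-peaked.
Type 3 (peak Harvest at position 5): ranking walks positions 5-4-6-3-2-1, expanding outward from the peak — single-peaked.
Type 4 (peak Grove at position 4): ranking walks positions 4-5-6-3-2-1, expanding outward from the peak — single-peaked.
Type 5 (peak Kiln at position 2): ranking walks positions 2-3-4-1-5-6, expanding outward from the peak — single-peaked.
Type 6 (peak Ember at position 3): ranking walks positions 3-4-2-1-5-6, expanding outward from the peak — single-peaked.
Type 7 (peak Harvest at position 5): ranking walks positions 5-4-3-6-2-1, expanding outward from the peak — single-peaked.
Type 8 (peak Ember at position 3): ranking walks positions 3-2-4-5-6-1, expanding outward from the peak — single-peaked.
Every ranking is single-peaked on this axis.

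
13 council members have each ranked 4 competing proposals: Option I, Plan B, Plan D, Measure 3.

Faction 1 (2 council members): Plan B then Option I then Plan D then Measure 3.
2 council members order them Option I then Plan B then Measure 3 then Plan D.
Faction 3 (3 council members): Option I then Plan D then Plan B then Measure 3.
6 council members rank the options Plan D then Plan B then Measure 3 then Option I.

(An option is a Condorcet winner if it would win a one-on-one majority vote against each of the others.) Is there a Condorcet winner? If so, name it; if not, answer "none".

none

Pairwise majorities:
Option I vs Plan B: Plan B, 8–5.
Option I vs Plan D: 7 to 6, Option I.
Option I vs Measure 3: Option I, 7–6.
Plan B vs Plan D: Plan B preferred on 2+2 = 4 ballots; Plan D wins 9–4.
Plan B vs Measure 3: 2+2+3+6 = 13 for Plan B, 0 for Measure 3 — Plan B by 13–0.
Plan D vs Measure 3: Plan D wins 11–2.
Each option drops at least one matchup (Option I loses to Plan B; Plan B loses to Plan D; Plan D loses to Option I; Measure 3 loses to Option I); the cycle Option I beats Plan D beats Plan B beats Option I rules out a Condorcet winner.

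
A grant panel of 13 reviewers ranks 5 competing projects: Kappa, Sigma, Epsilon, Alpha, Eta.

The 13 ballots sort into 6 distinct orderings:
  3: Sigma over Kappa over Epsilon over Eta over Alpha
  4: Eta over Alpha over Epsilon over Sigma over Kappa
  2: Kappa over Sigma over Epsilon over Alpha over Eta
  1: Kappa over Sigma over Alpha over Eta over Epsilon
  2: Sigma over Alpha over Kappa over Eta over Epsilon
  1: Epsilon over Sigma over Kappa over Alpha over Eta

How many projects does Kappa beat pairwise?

3

Kappa against each rival (13 reviewers):
Kappa–Sigma: Sigma 10–3.
Kappa vs Epsilon: Kappa wins 8–5.
Kappa vs Alpha: 3+2+1+1 = 7 for Kappa, 6 for Alpha — Kappa by 7–6.
Kappa vs Eta: Kappa, 9–4.
Kappa beats Epsilon, Alpha, Eta; loses to Sigma — 3 pairwise wins.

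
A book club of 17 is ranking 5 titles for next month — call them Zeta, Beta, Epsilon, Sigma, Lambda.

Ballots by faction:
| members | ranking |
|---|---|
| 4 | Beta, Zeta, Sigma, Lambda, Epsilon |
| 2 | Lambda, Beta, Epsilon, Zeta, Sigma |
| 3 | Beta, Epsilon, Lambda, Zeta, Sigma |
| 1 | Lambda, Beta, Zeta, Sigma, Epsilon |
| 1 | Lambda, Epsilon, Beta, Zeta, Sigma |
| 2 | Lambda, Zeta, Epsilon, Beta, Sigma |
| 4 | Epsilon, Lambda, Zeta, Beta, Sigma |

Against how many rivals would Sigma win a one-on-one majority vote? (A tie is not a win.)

0

Sigma against each rival (17 members):
Sigma vs Zeta: 0 for Sigma, 17 for Zeta — Zeta by 17–0.
Sigma vs Beta: Beta, 17–0.
Sigma vs Epsilon: Sigma preferred on 4+1 = 5 ballots; Epsilon wins 12–5.
Sigma vs Lambda: Lambda wins 13–4.
Sigma beats no one; loses to Zeta, Beta, Epsilon, Lambda — 0 pairwise wins.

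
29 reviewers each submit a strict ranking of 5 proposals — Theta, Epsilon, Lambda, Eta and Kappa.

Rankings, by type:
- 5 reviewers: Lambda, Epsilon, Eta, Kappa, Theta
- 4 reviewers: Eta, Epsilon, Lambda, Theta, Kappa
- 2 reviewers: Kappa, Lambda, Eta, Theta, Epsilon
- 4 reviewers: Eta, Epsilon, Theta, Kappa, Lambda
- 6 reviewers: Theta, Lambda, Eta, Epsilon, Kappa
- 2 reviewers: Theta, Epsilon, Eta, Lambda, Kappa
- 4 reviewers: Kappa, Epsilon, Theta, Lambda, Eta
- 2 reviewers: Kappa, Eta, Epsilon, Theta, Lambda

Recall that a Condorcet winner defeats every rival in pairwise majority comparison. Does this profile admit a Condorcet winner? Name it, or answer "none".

Head-to-head results (29 reviewers):
Theta vs Epsilon: Theta preferred on 2+6+2 = 10 ballots; Epsilon wins 19–10.
Theta vs Lambda: 18 to 11, Theta.
Theta vs Eta: 6+2+4 = 12 for Theta, 17 for Eta — Eta by 17–12.
Theta vs Kappa: 4+4+6+2 = 16 for Theta, 13 for Kappa — Theta by 16–13.
Epsilon vs Lambda: Epsilon preferred on 4+4+2+4+2 = 16 ballots; Epsilon wins 16–13.
Epsilon vs Eta: 11 to 18, Eta.
Epsilon vs Kappa: Epsilon preferred on 5+4+4+6+2 = 21 ballots; Epsilon wins 21–8.
Lambda vs Eta: 17 to 12, Lambda.
Lambda vs Kappa: Lambda preferred on 5+4+6+2 = 17 ballots; Lambda wins 17–12.
Eta vs Kappa: 5+4+4+6+2 = 21 for Eta, 8 for Kappa — Eta by 21–8.
Every project loses at least once (Theta loses to Epsilon; Epsilon loses to Eta; Lambda loses to Theta; Eta loses to Lambda; Kappa loses to Theta). The majority relation contains the cycle Theta beats Lambda beats Eta beats Theta, so there is no Condorcet winner.

none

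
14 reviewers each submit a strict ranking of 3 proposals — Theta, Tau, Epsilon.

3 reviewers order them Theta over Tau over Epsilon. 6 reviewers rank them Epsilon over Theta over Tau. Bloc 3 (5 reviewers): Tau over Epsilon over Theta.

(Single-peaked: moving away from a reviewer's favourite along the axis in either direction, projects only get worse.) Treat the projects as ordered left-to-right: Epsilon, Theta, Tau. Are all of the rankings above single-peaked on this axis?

Axis positions: Epsilon=1, Theta=2, Tau=3.
Bloc 1 (peak Theta at position 2): ranking walks positions 2-3-1, expanding outward from the peak — single-peaked.
Bloc 2 (peak Epsilon at position 1): ranking walks positions 1-2-3, expanding outward from the peak — single-peaked.
Bloc 3: ranking walks positions 3-1-2; Epsilon is ranked above Theta even though Theta lies between Epsilon and the peak Tau on the axis — preferences dip and rise again. Not single-peaked.
Bloc 3 violates single-peakedness, so the profile is not single-peaked on this axis.

no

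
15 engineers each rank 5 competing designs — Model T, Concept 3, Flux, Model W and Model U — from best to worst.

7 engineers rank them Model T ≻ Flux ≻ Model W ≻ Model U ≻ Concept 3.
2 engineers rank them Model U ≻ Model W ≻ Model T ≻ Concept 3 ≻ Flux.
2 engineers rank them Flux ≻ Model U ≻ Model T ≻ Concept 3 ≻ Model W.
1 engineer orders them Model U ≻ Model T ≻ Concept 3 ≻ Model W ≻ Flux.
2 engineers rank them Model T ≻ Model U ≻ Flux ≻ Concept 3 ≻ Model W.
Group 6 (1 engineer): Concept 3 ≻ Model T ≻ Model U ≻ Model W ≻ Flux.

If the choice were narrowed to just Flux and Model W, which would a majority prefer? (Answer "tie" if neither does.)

Flux

Ballots ranking Flux above Model W: 7 + 2 + 2 = 11.
Ballots ranking Model W above Flux: 15 − 11 = 4.
Flux wins the head-to-head 11–4.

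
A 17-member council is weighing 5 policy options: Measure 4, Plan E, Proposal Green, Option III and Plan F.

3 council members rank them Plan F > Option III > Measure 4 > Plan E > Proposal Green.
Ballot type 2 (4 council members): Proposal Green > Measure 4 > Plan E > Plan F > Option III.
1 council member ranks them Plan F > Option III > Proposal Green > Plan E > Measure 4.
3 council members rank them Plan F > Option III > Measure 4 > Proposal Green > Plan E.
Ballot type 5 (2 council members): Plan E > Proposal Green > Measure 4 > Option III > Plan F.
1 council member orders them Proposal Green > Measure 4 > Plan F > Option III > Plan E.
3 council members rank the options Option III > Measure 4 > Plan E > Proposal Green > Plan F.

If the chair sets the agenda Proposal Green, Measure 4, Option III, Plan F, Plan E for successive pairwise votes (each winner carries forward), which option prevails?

Round 1: Proposal Green vs Measure 4 — 8–9, Measure 4 advances.
Round 2: Measure 4 vs Option III — 7–10, Option III advances.
Round 3: Option III vs Plan F — 5–12, Plan F advances.
Round 4: Plan F vs Plan E — 8–9, Plan E advances.
Plan E survives the agenda.

Plan E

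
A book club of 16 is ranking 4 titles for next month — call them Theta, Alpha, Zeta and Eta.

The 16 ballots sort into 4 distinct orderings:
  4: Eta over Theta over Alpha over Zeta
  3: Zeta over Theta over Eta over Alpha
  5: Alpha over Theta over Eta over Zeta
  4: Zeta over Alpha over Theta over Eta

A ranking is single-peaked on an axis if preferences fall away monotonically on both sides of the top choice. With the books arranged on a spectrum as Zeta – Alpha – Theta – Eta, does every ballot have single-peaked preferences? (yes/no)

no

Axis positions: Zeta=1, Alpha=2, Theta=3, Eta=4.
Bloc 1 (peak Eta at position 4): ranking walks positions 4-3-2-1, expanding outward from the peak — single-peaked.
Bloc 2: ranking walks positions 1-3-4-2; Theta is ranked above Alpha even though Alpha lies between Theta and the peak Zeta on the axis — preferences dip and rise again. Not single-peaked.
Bloc 3 (peak Alpha at position 2): ranking walks positions 2-3-4-1, expanding outward from the peak — single-peaked.
Bloc 4 (peak Zeta at position 1): ranking walks positions 1-2-3-4, expanding outward from the peak — single-peaked.
Bloc 2 violates single-peakedness, so the profile is not single-peaked on this axis.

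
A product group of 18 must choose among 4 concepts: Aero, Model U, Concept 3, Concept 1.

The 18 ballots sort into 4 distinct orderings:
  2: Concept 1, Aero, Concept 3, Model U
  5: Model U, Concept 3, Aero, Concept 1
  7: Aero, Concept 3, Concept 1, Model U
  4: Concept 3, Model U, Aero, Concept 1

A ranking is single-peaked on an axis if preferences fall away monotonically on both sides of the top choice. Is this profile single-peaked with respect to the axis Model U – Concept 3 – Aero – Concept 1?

Axis positions: Model U=1, Concept 3=2, Aero=3, Concept 1=4.
Bloc 1 (peak Concept 1 at position 4): ranking walks positions 4-3-2-1, expanding outward from the peak — single-peaked.
Bloc 2 (peak Model U at position 1): ranking walks positions 1-2-3-4, expanding outward from the peak — single-peaked.
Bloc 3 (peak Aero at position 3): ranking walks positions 3-2-4-1, expanding outward from the peak — single-peaked.
Bloc 4 (peak Concept 3 at position 2): ranking walks positions 2-1-3-4, expanding outward from the peak — single-peaked.
Every ranking is single-peaked on this axis.

yes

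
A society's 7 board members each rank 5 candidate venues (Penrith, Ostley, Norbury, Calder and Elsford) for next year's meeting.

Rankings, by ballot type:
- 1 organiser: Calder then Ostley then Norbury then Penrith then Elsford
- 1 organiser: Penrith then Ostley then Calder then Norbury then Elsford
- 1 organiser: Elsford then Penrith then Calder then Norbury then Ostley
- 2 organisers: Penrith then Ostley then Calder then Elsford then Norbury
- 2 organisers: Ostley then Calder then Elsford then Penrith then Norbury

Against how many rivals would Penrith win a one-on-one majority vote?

4

Penrith against each rival (7 organisers):
Penrith vs Ostley: Penrith preferred on 1+1+2 = 4 ballots; Penrith wins 4–3.
Penrith vs Norbury: Penrith, 6–1.
Penrith vs Calder: Penrith is ranked higher on 1+1+2 = 4 ballots, Calder on 3. Penrith wins 4–3.
Penrith vs Elsford: Penrith is ranked higher on 1+1+2 = 4 ballots, Elsford on 3. Penrith wins 4–3.
Penrith beats Ostley, Norbury, Calder, Elsford — 4 pairwise wins.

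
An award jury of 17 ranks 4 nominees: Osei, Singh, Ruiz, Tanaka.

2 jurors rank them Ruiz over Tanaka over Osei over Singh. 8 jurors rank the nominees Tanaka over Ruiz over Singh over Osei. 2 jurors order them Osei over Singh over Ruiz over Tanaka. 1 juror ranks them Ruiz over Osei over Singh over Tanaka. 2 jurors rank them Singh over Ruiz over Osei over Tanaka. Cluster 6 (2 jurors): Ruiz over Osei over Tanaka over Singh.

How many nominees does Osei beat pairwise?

Osei against each rival (17 jurors):
Osei vs Singh: Osei is ranked higher on 2+2+1+2 = 7 ballots, Singh on 10. Singh wins 10–7.
Osei vs Ruiz: Ruiz wins 15–2.
Osei vs Tanaka: 2+1+2+2 = 7 for Osei, 10 for Tanaka — Tanaka by 10–7.
Osei beats no one; loses to Singh, Ruiz, Tanaka — 0 pairwise wins.

0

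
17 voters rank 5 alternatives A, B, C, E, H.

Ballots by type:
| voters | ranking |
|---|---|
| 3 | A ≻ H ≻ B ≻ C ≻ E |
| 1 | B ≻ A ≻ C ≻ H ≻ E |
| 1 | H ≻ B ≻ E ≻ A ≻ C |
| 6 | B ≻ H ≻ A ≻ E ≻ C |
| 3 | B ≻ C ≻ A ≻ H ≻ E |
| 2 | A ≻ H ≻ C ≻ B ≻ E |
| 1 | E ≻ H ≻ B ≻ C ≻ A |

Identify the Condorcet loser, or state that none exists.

E

Head-to-head results (17 voters):
A vs B: 5 to 12, B.
A vs C: A preferred on 3+1+1+6+2 = 13 ballots; A wins 13–4.
A vs E: 3+1+6+3+2 = 15 for A, 2 for E — A by 15–2.
A–H: A 9–8.
B–C: B 15–2.
B vs E: 3+1+1+6+3+2 = 16 for B, 1 for E — B by 16–1.
B vs H: B, 10–7.
C vs E: 3+1+3+2 = 9 for C, 8 for E — C by 9–8.
C–H: H 13–4.
E vs H: 1 for E, 16 for H — H by 16–1.
Only E has no wins; E is the Condorcet loser.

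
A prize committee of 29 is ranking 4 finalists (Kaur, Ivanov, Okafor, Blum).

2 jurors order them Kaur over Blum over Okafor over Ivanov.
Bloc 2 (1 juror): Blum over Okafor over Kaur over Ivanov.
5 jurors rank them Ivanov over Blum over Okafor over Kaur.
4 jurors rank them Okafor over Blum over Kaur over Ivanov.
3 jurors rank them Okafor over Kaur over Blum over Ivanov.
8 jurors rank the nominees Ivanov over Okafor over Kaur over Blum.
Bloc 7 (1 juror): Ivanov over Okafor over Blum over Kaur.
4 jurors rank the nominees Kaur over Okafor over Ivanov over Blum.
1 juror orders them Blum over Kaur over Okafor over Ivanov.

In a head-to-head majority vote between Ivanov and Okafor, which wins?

Ballots ranking Ivanov above Okafor: 5 + 8 + 1 = 14.
Ballots ranking Okafor above Ivanov: 29 − 14 = 15.
Okafor wins the head-to-head 15–14.

Okafor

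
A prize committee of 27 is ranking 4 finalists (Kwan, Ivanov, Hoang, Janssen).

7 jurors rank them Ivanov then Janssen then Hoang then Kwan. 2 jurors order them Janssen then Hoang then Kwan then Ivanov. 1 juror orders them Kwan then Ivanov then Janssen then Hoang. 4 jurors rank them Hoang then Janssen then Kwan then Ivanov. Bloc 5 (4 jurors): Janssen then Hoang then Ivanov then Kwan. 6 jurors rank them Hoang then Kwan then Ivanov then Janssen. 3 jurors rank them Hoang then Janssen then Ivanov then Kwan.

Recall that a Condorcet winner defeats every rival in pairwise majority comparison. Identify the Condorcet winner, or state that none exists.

none

Check each pair by majority over 27 ballots:
Kwan vs Ivanov: Ivanov wins 14–13.
Kwan vs Hoang: Hoang, 26–1.
Kwan vs Janssen: Janssen, 20–7.
Ivanov vs Hoang: Hoang wins 19–8.
Ivanov–Janssen: Ivanov 14–13.
Hoang vs Janssen: Janssen, 14–13.
No nominee is unbeaten: Kwan loses to Ivanov; Ivanov loses to Hoang; Hoang loses to Janssen; Janssen loses to Ivanov. In particular Ivanov beats Janssen beats Hoang beats Ivanov is a majority cycle — no Condorcet winner exists.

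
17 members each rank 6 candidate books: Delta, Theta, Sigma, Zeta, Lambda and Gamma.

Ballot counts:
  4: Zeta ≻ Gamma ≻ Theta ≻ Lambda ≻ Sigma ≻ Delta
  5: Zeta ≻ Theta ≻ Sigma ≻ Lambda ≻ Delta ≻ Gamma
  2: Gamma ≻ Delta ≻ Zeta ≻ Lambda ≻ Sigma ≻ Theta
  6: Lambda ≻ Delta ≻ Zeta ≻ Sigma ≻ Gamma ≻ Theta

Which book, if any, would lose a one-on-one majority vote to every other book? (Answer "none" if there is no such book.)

Head-to-head results (17 members):
Delta vs Theta: Theta, 9–8.
Delta vs Sigma: Delta is ranked higher on 2+6 = 8 ballots, Sigma on 9. Sigma wins 9–8.
Delta vs Zeta: Zeta wins 9–8.
Delta vs Lambda: Lambda, 15–2.
Delta–Gamma: Delta 11–6.
Theta vs Sigma: Theta is ranked higher on 4+5 = 9 ballots, Sigma on 8. Theta wins 9–8.
Theta–Zeta: Zeta 17–0.
Theta vs Lambda: Theta wins 9–8.
Theta vs Gamma: Theta preferred on 5 ballots; Gamma wins 12–5.
Sigma–Zeta: Zeta 17–0.
Sigma–Lambda: Lambda 12–5.
Sigma vs Gamma: Sigma is ranked higher on 5+6 = 11 ballots, Gamma on 6. Sigma wins 11–6.
Zeta–Lambda: Zeta 11–6.
Zeta vs Gamma: Zeta preferred on 4+5+6 = 15 ballots; Zeta wins 15–2.
Lambda vs Gamma: 5+6 = 11 for Lambda, 6 for Gamma — Lambda by 11–6.
Each book has at least one pairwise win (Delta beats Gamma; Theta beats Delta; Sigma beats Delta; Zeta beats Delta; Lambda beats Delta; Gamma beats Theta) — no Condorcet loser.

none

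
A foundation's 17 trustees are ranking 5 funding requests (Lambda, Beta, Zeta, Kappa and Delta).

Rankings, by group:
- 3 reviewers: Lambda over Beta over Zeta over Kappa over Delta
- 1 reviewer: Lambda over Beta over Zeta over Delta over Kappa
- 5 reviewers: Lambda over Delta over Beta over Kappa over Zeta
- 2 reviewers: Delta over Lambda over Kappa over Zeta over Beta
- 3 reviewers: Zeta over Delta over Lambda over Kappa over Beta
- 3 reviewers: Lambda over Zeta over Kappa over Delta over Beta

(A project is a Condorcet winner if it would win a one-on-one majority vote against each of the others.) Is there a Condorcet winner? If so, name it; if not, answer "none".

Lambda

Head-to-head results (17 reviewers):
Lambda vs Beta: Lambda, 17–0.
Lambda vs Zeta: Lambda preferred on 3+1+5+2+3 = 14 ballots; Lambda wins 14–3.
Lambda vs Kappa: Lambda preferred on 3+1+5+2+3+3 = 17 ballots; Lambda wins 17–0.
Lambda vs Delta: Lambda wins 12–5.
Beta vs Zeta: Beta wins 9–8.
Beta vs Kappa: 3+1+5 = 9 for Beta, 8 for Kappa — Beta by 9–8.
Beta–Delta: Delta 13–4.
Zeta–Kappa: Zeta 10–7.
Zeta vs Delta: Zeta wins 10–7.
Kappa vs Delta: Delta, 11–6.
Lambda defeats every rival head-to-head and is the Condorcet winner.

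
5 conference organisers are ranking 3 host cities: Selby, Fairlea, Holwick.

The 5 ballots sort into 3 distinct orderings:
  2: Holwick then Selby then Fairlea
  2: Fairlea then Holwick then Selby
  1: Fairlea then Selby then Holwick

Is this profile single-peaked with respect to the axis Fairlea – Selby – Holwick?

no

Axis positions: Fairlea=1, Selby=2, Holwick=3.
Type 1 (peak Holwick at position 3): ranking walks positions 3-2-1, expanding outward from the peak — single-peaked.
Type 2: ranking walks positions 1-3-2; Holwick is ranked above Selby even though Selby lies between Holwick and the peak Fairlea on the axis — preferences dip and rise again. Not single-peaked.
Type 3 (peak Fairlea at position 1): ranking walks positions 1-2-3, expanding outward from the peak — single-peaked.
Type 2 violates single-peakedness, so the profile is not single-peaked on this axis.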